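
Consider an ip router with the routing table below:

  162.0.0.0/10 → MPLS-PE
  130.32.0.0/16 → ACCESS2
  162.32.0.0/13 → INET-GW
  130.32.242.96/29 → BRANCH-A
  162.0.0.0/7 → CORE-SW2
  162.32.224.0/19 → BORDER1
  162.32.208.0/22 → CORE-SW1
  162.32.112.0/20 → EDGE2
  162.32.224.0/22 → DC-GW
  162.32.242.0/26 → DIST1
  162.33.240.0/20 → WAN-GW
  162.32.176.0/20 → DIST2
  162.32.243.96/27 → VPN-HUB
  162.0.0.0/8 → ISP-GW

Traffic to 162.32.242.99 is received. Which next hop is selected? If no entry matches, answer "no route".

Routes whose prefix contains 162.32.242.99:
  162.0.0.0/7 (162.0.0.0 - 163.255.255.255) -> CORE-SW2
  162.0.0.0/8 (162.0.0.0 - 162.255.255.255) -> ISP-GW
  162.0.0.0/10 (162.0.0.0 - 162.63.255.255) -> MPLS-PE
  162.32.0.0/13 (162.32.0.0 - 162.39.255.255) -> INET-GW
  162.32.224.0/19 (162.32.224.0 - 162.32.255.255) -> BORDER1
More-specific entries that do NOT match:
  130.32.242.96/29 (130.32.242.96 - 130.32.242.103) does not contain 162.32.242.99
  162.32.243.96/27 (162.32.243.96 - 162.32.243.127) does not contain 162.32.242.99
  162.32.242.0/26 (162.32.242.0 - 162.32.242.63) does not contain 162.32.242.99
  162.32.208.0/22 (162.32.208.0 - 162.32.211.255) does not contain 162.32.242.99
  162.32.224.0/22 (162.32.224.0 - 162.32.227.255) does not contain 162.32.242.99
  162.32.112.0/20 (162.32.112.0 - 162.32.127.255) does not contain 162.32.242.99
  162.33.240.0/20 (162.33.240.0 - 162.33.255.255) does not contain 162.32.242.99
  162.32.176.0/20 (162.32.176.0 - 162.32.191.255) does not contain 162.32.242.99
Longest matching prefix is /19 -> next hop BORDER1.

BORDER1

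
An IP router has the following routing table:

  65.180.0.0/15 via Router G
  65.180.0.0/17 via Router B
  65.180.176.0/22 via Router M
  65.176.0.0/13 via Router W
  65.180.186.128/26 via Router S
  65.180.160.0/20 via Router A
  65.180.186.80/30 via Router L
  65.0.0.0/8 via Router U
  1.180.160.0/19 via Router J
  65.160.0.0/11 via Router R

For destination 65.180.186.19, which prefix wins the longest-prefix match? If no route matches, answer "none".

Entries matching 65.180.186.19:
  65.0.0.0/8 (65.0.0.0 - 65.255.255.255)
  65.160.0.0/11 (65.160.0.0 - 65.191.255.255)
  65.176.0.0/13 (65.176.0.0 - 65.183.255.255)
  65.180.0.0/15 (65.180.0.0 - 65.181.255.255)
Most specific is 65.180.0.0/15.

65.180.0.0/15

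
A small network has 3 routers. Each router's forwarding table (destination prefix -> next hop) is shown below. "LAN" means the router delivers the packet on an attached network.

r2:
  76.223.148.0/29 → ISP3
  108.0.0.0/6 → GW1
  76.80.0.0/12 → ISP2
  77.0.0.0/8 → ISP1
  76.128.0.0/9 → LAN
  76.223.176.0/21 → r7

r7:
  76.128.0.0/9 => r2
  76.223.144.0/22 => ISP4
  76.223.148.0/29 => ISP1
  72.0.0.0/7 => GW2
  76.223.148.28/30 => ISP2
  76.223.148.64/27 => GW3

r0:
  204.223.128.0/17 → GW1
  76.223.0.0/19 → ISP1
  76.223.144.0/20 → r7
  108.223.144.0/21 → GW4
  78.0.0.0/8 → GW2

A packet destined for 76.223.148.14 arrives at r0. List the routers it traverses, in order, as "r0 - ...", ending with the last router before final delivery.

At r0: longest match for 76.223.148.14 is 76.223.144.0/20 -> r7
At r7: longest match for 76.223.148.14 is 76.128.0.0/9 -> r2
At r2: longest match for 76.223.148.14 is 76.128.0.0/9 -> LAN

r0 - r7 - r2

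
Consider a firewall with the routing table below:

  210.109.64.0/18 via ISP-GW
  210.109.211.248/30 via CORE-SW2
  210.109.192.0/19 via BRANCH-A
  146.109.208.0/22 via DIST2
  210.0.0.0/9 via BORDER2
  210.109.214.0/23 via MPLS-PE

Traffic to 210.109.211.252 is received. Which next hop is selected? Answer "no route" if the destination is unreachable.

Routes whose prefix contains 210.109.211.252:
  210.0.0.0/9 (210.0.0.0 - 210.127.255.255) -> BORDER2
  210.109.192.0/19 (210.109.192.0 - 210.109.223.255) -> BRANCH-A
More-specific entries that do NOT match:
  210.109.211.248/30 (210.109.211.248 - 210.109.211.251) does not contain 210.109.211.252
  210.109.214.0/23 (210.109.214.0 - 210.109.215.255) does not contain 210.109.211.252
  146.109.208.0/22 (146.109.208.0 - 146.109.211.255) does not contain 210.109.211.252
Longest matching prefix is /19 -> next hop BRANCH-A.

BRANCH-A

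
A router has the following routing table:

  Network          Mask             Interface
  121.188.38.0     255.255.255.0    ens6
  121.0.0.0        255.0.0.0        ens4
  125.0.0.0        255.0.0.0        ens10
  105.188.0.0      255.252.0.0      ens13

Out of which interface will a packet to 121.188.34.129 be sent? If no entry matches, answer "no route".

ens4

Routes whose prefix contains 121.188.34.129:
  121.0.0.0/8 (121.0.0.0 - 121.255.255.255) -> ens4
More-specific entries that do NOT match:
  121.188.38.0/24 (121.188.38.0 - 121.188.38.255) does not contain 121.188.34.129
  105.188.0.0/14 (105.188.0.0 - 105.191.255.255) does not contain 121.188.34.129
Longest matching prefix is /8 -> interface ens4.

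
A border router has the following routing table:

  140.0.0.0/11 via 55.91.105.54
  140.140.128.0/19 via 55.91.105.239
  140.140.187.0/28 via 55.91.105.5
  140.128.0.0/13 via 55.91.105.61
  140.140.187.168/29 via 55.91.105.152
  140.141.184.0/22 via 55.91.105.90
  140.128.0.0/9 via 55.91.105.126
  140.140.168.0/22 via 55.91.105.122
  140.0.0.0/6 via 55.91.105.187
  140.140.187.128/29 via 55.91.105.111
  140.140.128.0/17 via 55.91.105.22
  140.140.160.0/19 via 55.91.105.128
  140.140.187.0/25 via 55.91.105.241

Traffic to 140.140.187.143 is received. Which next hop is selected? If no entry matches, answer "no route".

Routes whose prefix contains 140.140.187.143:
  140.0.0.0/6 (140.0.0.0 - 143.255.255.255) -> 55.91.105.187
  140.128.0.0/9 (140.128.0.0 - 140.255.255.255) -> 55.91.105.126
  140.140.128.0/17 (140.140.128.0 - 140.140.255.255) -> 55.91.105.22
  140.140.160.0/19 (140.140.160.0 - 140.140.191.255) -> 55.91.105.128
More-specific entries that do NOT match:
  140.140.187.168/29 (140.140.187.168 - 140.140.187.175) does not contain 140.140.187.143
  140.140.187.128/29 (140.140.187.128 - 140.140.187.135) does not contain 140.140.187.143
  140.140.187.0/28 (140.140.187.0 - 140.140.187.15) does not contain 140.140.187.143
  140.140.187.0/25 (140.140.187.0 - 140.140.187.127) does not contain 140.140.187.143
  140.141.184.0/22 (140.141.184.0 - 140.141.187.255) does not contain 140.140.187.143
  140.140.168.0/22 (140.140.168.0 - 140.140.171.255) does not contain 140.140.187.143
Longest matching prefix is /19 -> next hop 55.91.105.128.

55.91.105.128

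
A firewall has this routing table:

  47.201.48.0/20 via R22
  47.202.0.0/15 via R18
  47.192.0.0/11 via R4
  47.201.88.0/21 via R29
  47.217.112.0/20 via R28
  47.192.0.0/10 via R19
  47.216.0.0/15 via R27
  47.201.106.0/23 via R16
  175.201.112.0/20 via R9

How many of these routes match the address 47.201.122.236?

Prefixes containing 47.201.122.236:
  47.192.0.0/10 (47.192.0.0 - 47.255.255.255)
  47.192.0.0/11 (47.192.0.0 - 47.223.255.255)
Total matching entries: 2.

2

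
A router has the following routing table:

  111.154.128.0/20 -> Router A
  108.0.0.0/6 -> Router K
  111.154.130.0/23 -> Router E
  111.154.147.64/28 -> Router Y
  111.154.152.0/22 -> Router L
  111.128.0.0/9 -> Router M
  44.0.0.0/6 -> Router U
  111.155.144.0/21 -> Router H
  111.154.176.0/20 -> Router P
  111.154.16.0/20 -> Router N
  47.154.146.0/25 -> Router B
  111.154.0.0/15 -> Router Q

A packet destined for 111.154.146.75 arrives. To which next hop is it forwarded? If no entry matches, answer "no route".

Router Q

Routes whose prefix contains 111.154.146.75:
  108.0.0.0/6 (108.0.0.0 - 111.255.255.255) -> Router K
  111.128.0.0/9 (111.128.0.0 - 111.255.255.255) -> Router M
  111.154.0.0/15 (111.154.0.0 - 111.155.255.255) -> Router Q
More-specific entries that do NOT match:
  111.154.147.64/28 (111.154.147.64 - 111.154.147.79) does not contain 111.154.146.75
  47.154.146.0/25 (47.154.146.0 - 47.154.146.127) does not contain 111.154.146.75
  111.154.130.0/23 (111.154.130.0 - 111.154.131.255) does not contain 111.154.146.75
  111.154.152.0/22 (111.154.152.0 - 111.154.155.255) does not contain 111.154.146.75
  111.155.144.0/21 (111.155.144.0 - 111.155.151.255) does not contain 111.154.146.75
  111.154.128.0/20 (111.154.128.0 - 111.154.143.255) does not contain 111.154.146.75
  111.154.176.0/20 (111.154.176.0 - 111.154.191.255) does not contain 111.154.146.75
  111.154.16.0/20 (111.154.16.0 - 111.154.31.255) does not contain 111.154.146.75
Longest matching prefix is /15 -> next hop Router Q.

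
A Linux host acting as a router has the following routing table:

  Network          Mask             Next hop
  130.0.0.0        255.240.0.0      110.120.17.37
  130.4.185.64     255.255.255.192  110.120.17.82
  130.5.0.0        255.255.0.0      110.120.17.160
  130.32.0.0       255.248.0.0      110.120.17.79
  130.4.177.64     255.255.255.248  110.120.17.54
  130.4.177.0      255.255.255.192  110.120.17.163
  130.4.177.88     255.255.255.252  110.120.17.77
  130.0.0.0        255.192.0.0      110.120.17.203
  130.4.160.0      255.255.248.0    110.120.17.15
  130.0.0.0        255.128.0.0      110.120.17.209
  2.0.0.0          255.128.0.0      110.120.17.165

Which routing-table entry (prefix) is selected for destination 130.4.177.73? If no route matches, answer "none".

130.0.0.0/12

Entries matching 130.4.177.73:
  130.0.0.0/9 (130.0.0.0 - 130.127.255.255)
  130.0.0.0/10 (130.0.0.0 - 130.63.255.255)
  130.0.0.0/12 (130.0.0.0 - 130.15.255.255)
Most specific is 130.0.0.0/12.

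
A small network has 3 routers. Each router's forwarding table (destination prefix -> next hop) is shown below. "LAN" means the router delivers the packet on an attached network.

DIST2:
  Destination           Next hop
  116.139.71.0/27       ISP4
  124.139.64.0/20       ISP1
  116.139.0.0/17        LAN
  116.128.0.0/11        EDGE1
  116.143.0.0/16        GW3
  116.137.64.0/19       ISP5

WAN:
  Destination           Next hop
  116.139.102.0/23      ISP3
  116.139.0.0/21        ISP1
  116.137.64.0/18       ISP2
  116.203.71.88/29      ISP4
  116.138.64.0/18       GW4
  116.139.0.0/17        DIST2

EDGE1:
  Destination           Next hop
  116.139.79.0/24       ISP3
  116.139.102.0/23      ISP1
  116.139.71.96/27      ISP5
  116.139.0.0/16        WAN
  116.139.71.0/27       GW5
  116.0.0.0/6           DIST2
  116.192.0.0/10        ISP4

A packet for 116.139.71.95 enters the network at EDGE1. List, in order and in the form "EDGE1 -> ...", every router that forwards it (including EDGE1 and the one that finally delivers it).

EDGE1 -> WAN -> DIST2

At EDGE1: longest match for 116.139.71.95 is 116.139.0.0/16 -> WAN
At WAN: longest match for 116.139.71.95 is 116.139.0.0/17 -> DIST2
At DIST2: longest match for 116.139.71.95 is 116.139.0.0/17 -> LAN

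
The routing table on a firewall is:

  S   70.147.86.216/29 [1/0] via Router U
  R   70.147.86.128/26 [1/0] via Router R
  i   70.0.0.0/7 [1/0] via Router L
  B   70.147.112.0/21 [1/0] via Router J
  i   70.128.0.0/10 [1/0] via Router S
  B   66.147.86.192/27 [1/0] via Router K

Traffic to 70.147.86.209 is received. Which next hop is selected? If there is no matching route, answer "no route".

Routes whose prefix contains 70.147.86.209:
  70.0.0.0/7 (70.0.0.0 - 71.255.255.255) -> Router L
  70.128.0.0/10 (70.128.0.0 - 70.191.255.255) -> Router S
More-specific entries that do NOT match:
  70.147.86.216/29 (70.147.86.216 - 70.147.86.223) does not contain 70.147.86.209
  66.147.86.192/27 (66.147.86.192 - 66.147.86.223) does not contain 70.147.86.209
  70.147.86.128/26 (70.147.86.128 - 70.147.86.191) does not contain 70.147.86.209
  70.147.112.0/21 (70.147.112.0 - 70.147.119.255) does not contain 70.147.86.209
Longest matching prefix is /10 -> next hop Router S.

Router S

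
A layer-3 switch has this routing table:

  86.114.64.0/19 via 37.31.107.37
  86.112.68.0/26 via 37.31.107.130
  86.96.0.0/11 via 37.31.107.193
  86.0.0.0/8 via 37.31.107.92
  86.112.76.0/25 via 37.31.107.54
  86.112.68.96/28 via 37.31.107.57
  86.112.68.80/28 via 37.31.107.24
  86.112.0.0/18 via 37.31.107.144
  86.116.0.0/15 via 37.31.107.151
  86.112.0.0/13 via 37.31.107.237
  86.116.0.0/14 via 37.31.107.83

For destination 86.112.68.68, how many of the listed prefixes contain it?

3

Prefixes containing 86.112.68.68:
  86.0.0.0/8 (86.0.0.0 - 86.255.255.255)
  86.96.0.0/11 (86.96.0.0 - 86.127.255.255)
  86.112.0.0/13 (86.112.0.0 - 86.119.255.255)
Total matching entries: 3.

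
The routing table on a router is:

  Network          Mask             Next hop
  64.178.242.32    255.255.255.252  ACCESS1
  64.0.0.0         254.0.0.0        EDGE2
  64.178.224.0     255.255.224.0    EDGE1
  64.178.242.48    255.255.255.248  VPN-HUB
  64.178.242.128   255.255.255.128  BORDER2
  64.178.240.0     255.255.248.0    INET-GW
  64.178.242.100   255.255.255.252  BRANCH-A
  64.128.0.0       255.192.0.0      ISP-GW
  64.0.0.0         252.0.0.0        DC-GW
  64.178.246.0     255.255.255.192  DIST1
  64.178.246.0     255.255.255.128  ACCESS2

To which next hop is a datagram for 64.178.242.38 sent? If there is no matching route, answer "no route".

Routes whose prefix contains 64.178.242.38:
  64.0.0.0/6 (64.0.0.0 - 67.255.255.255) -> DC-GW
  64.0.0.0/7 (64.0.0.0 - 65.255.255.255) -> EDGE2
  64.128.0.0/10 (64.128.0.0 - 64.191.255.255) -> ISP-GW
  64.178.224.0/19 (64.178.224.0 - 64.178.255.255) -> EDGE1
  64.178.240.0/21 (64.178.240.0 - 64.178.247.255) -> INET-GW
More-specific entries that do NOT match:
  64.178.242.32/30 (64.178.242.32 - 64.178.242.35) does not contain 64.178.242.38
  64.178.242.100/30 (64.178.242.100 - 64.178.242.103) does not contain 64.178.242.38
  64.178.242.48/29 (64.178.242.48 - 64.178.242.55) does not contain 64.178.242.38
  64.178.246.0/26 (64.178.246.0 - 64.178.246.63) does not contain 64.178.242.38
  64.178.242.128/25 (64.178.242.128 - 64.178.242.255) does not contain 64.178.242.38
  64.178.246.0/25 (64.178.246.0 - 64.178.246.127) does not contain 64.178.242.38
Longest matching prefix is /21 -> next hop INET-GW.

INET-GW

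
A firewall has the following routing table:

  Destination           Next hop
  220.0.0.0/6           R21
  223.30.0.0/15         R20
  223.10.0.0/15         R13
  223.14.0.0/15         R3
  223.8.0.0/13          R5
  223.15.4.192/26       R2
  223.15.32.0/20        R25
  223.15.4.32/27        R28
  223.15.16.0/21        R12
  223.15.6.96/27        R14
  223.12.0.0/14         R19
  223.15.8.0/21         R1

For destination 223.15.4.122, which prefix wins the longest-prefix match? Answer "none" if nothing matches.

Entries matching 223.15.4.122:
  220.0.0.0/6 (220.0.0.0 - 223.255.255.255)
  223.8.0.0/13 (223.8.0.0 - 223.15.255.255)
  223.12.0.0/14 (223.12.0.0 - 223.15.255.255)
  223.14.0.0/15 (223.14.0.0 - 223.15.255.255)
Most specific is 223.14.0.0/15.

223.14.0.0/15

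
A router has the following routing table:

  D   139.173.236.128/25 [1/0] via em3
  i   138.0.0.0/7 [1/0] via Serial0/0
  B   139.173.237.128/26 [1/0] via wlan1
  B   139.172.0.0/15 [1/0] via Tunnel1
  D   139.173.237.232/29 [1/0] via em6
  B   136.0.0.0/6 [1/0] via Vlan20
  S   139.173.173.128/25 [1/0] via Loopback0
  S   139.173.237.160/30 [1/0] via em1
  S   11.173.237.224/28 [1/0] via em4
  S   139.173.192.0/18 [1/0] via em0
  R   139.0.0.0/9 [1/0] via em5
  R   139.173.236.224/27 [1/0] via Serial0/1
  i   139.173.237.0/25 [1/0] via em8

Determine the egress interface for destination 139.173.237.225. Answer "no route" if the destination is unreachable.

em0

Routes whose prefix contains 139.173.237.225:
  136.0.0.0/6 (136.0.0.0 - 139.255.255.255) -> Vlan20
  138.0.0.0/7 (138.0.0.0 - 139.255.255.255) -> Serial0/0
  139.172.0.0/15 (139.172.0.0 - 139.173.255.255) -> Tunnel1
  139.173.192.0/18 (139.173.192.0 - 139.173.255.255) -> em0
More-specific entries that do NOT match:
  139.173.237.160/30 (139.173.237.160 - 139.173.237.163) does not contain 139.173.237.225
  139.173.237.232/29 (139.173.237.232 - 139.173.237.239) does not contain 139.173.237.225
  11.173.237.224/28 (11.173.237.224 - 11.173.237.239) does not contain 139.173.237.225
  139.173.236.224/27 (139.173.236.224 - 139.173.236.255) does not contain 139.173.237.225
  139.173.237.128/26 (139.173.237.128 - 139.173.237.191) does not contain 139.173.237.225
  139.173.236.128/25 (139.173.236.128 - 139.173.236.255) does not contain 139.173.237.225
  139.173.173.128/25 (139.173.173.128 - 139.173.173.255) does not contain 139.173.237.225
  139.173.237.0/25 (139.173.237.0 - 139.173.237.127) does not contain 139.173.237.225
Longest matching prefix is /18 -> interface em0.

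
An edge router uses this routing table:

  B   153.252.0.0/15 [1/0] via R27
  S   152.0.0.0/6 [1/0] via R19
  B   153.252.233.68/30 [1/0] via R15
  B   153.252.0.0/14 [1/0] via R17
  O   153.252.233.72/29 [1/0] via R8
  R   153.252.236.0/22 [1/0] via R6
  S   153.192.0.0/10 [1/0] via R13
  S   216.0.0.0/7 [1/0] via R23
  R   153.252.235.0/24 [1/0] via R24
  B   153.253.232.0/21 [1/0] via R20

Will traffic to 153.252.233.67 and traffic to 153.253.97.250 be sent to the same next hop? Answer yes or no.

153.252.233.67: longest match 153.252.0.0/15 -> R27
153.253.97.250: longest match 153.252.0.0/15 -> R27

yes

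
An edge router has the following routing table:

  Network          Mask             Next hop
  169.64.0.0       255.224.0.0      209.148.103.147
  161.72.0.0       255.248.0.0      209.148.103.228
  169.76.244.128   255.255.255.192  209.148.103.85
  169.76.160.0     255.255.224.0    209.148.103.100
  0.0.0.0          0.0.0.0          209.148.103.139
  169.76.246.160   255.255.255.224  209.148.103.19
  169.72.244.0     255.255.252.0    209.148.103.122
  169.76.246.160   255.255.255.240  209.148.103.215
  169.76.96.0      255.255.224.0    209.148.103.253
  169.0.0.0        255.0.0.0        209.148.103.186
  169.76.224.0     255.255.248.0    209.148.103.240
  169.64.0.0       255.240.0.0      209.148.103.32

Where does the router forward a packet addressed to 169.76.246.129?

Routes whose prefix contains 169.76.246.129:
  0.0.0.0/0 (default, matches everything) -> 209.148.103.139
  169.0.0.0/8 (169.0.0.0 - 169.255.255.255) -> 209.148.103.186
  169.64.0.0/11 (169.64.0.0 - 169.95.255.255) -> 209.148.103.147
  169.64.0.0/12 (169.64.0.0 - 169.79.255.255) -> 209.148.103.32
More-specific entries that do NOT match:
  169.76.246.160/28 (169.76.246.160 - 169.76.246.175) does not contain 169.76.246.129
  169.76.246.160/27 (169.76.246.160 - 169.76.246.191) does not contain 169.76.246.129
  169.76.244.128/26 (169.76.244.128 - 169.76.244.191) does not contain 169.76.246.129
  169.72.244.0/22 (169.72.244.0 - 169.72.247.255) does not contain 169.76.246.129
  169.76.224.0/21 (169.76.224.0 - 169.76.231.255) does not contain 169.76.246.129
  169.76.160.0/19 (169.76.160.0 - 169.76.191.255) does not contain 169.76.246.129
  169.76.96.0/19 (169.76.96.0 - 169.76.127.255) does not contain 169.76.246.129
  161.72.0.0/13 (161.72.0.0 - 161.79.255.255) does not contain 169.76.246.129
Longest matching prefix is /12 -> next hop 209.148.103.32.

209.148.103.32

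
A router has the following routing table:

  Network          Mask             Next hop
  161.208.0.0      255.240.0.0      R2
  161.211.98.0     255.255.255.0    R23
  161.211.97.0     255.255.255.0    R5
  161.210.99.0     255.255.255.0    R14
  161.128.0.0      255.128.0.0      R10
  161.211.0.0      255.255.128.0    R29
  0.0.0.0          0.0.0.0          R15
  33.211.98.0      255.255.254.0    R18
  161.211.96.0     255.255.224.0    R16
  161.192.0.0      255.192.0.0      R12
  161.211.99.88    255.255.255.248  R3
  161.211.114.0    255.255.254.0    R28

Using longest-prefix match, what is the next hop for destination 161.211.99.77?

Routes whose prefix contains 161.211.99.77:
  0.0.0.0/0 (default, matches everything) -> R15
  161.128.0.0/9 (161.128.0.0 - 161.255.255.255) -> R10
  161.192.0.0/10 (161.192.0.0 - 161.255.255.255) -> R12
  161.208.0.0/12 (161.208.0.0 - 161.223.255.255) -> R2
  161.211.0.0/17 (161.211.0.0 - 161.211.127.255) -> R29
  161.211.96.0/19 (161.211.96.0 - 161.211.127.255) -> R16
More-specific entries that do NOT match:
  161.211.99.88/29 (161.211.99.88 - 161.211.99.95) does not contain 161.211.99.77
  161.211.98.0/24 (161.211.98.0 - 161.211.98.255) does not contain 161.211.99.77
  161.211.97.0/24 (161.211.97.0 - 161.211.97.255) does not contain 161.211.99.77
  161.210.99.0/24 (161.210.99.0 - 161.210.99.255) does not contain 161.211.99.77
  33.211.98.0/23 (33.211.98.0 - 33.211.99.255) does not contain 161.211.99.77
  161.211.114.0/23 (161.211.114.0 - 161.211.115.255) does not contain 161.211.99.77
Longest matching prefix is /19 -> next hop R16.

R16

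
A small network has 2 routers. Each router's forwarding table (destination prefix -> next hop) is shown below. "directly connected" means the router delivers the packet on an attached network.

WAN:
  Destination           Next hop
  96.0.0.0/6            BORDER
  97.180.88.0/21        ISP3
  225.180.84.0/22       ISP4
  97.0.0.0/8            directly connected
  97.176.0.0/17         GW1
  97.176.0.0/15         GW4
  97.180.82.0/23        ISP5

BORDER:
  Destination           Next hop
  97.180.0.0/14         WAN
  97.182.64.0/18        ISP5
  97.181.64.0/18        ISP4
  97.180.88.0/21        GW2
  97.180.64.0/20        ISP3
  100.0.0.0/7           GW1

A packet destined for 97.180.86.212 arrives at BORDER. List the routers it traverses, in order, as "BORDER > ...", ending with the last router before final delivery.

At BORDER: longest match for 97.180.86.212 is 97.180.0.0/14 -> WAN
At WAN: longest match for 97.180.86.212 is 97.0.0.0/8 -> directly connected

BORDER > WAN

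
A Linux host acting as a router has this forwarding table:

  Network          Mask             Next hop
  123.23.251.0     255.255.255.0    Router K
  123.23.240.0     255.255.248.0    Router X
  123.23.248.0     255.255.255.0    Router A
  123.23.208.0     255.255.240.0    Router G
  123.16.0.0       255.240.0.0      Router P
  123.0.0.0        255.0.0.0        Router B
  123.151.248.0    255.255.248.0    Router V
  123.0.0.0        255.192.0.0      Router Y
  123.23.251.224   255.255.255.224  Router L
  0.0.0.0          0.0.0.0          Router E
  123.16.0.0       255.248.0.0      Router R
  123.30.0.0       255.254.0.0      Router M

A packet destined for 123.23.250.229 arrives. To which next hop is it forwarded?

Routes whose prefix contains 123.23.250.229:
  0.0.0.0/0 (default, matches everything) -> Router E
  123.0.0.0/8 (123.0.0.0 - 123.255.255.255) -> Router B
  123.0.0.0/10 (123.0.0.0 - 123.63.255.255) -> Router Y
  123.16.0.0/12 (123.16.0.0 - 123.31.255.255) -> Router P
  123.16.0.0/13 (123.16.0.0 - 123.23.255.255) -> Router R
More-specific entries that do NOT match:
  123.23.251.224/27 (123.23.251.224 - 123.23.251.255) does not contain 123.23.250.229
  123.23.251.0/24 (123.23.251.0 - 123.23.251.255) does not contain 123.23.250.229
  123.23.248.0/24 (123.23.248.0 - 123.23.248.255) does not contain 123.23.250.229
  123.23.240.0/21 (123.23.240.0 - 123.23.247.255) does not contain 123.23.250.229
  123.151.248.0/21 (123.151.248.0 - 123.151.255.255) does not contain 123.23.250.229
  123.23.208.0/20 (123.23.208.0 - 123.23.223.255) does not contain 123.23.250.229
  123.30.0.0/15 (123.30.0.0 - 123.31.255.255) does not contain 123.23.250.229
Longest matching prefix is /13 -> next hop Router R.

Router R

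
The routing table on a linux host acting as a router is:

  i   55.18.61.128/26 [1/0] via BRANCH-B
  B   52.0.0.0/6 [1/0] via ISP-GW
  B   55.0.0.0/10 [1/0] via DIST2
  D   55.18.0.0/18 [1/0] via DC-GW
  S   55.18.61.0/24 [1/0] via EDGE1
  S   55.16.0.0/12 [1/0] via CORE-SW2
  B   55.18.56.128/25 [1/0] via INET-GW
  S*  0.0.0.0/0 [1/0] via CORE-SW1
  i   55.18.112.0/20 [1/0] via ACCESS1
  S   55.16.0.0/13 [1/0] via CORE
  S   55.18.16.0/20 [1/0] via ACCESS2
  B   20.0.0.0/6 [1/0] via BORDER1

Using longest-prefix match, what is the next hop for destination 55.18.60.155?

Routes whose prefix contains 55.18.60.155:
  0.0.0.0/0 (default, matches everything) -> CORE-SW1
  52.0.0.0/6 (52.0.0.0 - 55.255.255.255) -> ISP-GW
  55.0.0.0/10 (55.0.0.0 - 55.63.255.255) -> DIST2
  55.16.0.0/12 (55.16.0.0 - 55.31.255.255) -> CORE-SW2
  55.16.0.0/13 (55.16.0.0 - 55.23.255.255) -> CORE
  55.18.0.0/18 (55.18.0.0 - 55.18.63.255) -> DC-GW
More-specific entries that do NOT match:
  55.18.61.128/26 (55.18.61.128 - 55.18.61.191) does not contain 55.18.60.155
  55.18.56.128/25 (55.18.56.128 - 55.18.56.255) does not contain 55.18.60.155
  55.18.61.0/24 (55.18.61.0 - 55.18.61.255) does not contain 55.18.60.155
  55.18.112.0/20 (55.18.112.0 - 55.18.127.255) does not contain 55.18.60.155
  55.18.16.0/20 (55.18.16.0 - 55.18.31.255) does not contain 55.18.60.155
Longest matching prefix is /18 -> next hop DC-GW.

DC-GW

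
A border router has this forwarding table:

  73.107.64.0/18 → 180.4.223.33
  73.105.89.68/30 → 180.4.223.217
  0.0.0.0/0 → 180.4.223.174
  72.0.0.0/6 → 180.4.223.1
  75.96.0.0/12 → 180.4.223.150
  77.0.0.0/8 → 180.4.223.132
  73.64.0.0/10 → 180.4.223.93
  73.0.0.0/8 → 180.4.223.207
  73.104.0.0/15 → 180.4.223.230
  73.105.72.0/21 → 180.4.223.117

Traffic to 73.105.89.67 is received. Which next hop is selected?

180.4.223.230

Routes whose prefix contains 73.105.89.67:
  0.0.0.0/0 (default, matches everything) -> 180.4.223.174
  72.0.0.0/6 (72.0.0.0 - 75.255.255.255) -> 180.4.223.1
  73.0.0.0/8 (73.0.0.0 - 73.255.255.255) -> 180.4.223.207
  73.64.0.0/10 (73.64.0.0 - 73.127.255.255) -> 180.4.223.93
  73.104.0.0/15 (73.104.0.0 - 73.105.255.255) -> 180.4.223.230
More-specific entries that do NOT match:
  73.105.89.68/30 (73.105.89.68 - 73.105.89.71) does not contain 73.105.89.67
  73.105.72.0/21 (73.105.72.0 - 73.105.79.255) does not contain 73.105.89.67
  73.107.64.0/18 (73.107.64.0 - 73.107.127.255) does not contain 73.105.89.67
Longest matching prefix is /15 -> next hop 180.4.223.230.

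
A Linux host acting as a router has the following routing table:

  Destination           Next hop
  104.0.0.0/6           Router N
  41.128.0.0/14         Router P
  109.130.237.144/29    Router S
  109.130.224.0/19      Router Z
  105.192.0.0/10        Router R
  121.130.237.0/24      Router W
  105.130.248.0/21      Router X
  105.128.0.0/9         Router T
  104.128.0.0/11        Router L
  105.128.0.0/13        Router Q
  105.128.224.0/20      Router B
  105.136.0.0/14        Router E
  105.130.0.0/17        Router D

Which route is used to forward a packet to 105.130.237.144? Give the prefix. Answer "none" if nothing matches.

105.128.0.0/13

Entries matching 105.130.237.144:
  104.0.0.0/6 (104.0.0.0 - 107.255.255.255)
  105.128.0.0/9 (105.128.0.0 - 105.255.255.255)
  105.128.0.0/13 (105.128.0.0 - 105.135.255.255)
Most specific is 105.128.0.0/13.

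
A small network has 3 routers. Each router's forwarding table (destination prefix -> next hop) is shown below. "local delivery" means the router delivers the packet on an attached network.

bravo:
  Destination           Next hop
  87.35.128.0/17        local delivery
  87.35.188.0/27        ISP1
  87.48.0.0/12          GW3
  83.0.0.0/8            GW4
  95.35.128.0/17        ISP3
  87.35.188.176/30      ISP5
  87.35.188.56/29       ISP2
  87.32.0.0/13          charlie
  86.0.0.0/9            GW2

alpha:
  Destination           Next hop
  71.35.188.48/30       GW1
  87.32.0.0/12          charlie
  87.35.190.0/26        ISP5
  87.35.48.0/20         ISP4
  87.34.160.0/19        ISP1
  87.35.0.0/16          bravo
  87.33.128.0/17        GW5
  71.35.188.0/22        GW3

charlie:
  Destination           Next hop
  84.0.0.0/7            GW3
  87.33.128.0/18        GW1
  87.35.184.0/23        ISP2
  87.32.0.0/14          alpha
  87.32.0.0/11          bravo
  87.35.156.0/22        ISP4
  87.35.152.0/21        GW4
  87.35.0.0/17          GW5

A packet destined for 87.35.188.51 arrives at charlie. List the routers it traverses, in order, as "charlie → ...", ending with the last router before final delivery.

At charlie: longest match for 87.35.188.51 is 87.32.0.0/14 -> alpha
At alpha: longest match for 87.35.188.51 is 87.35.0.0/16 -> bravo
At bravo: longest match for 87.35.188.51 is 87.35.128.0/17 -> local delivery

charlie → alpha → bravo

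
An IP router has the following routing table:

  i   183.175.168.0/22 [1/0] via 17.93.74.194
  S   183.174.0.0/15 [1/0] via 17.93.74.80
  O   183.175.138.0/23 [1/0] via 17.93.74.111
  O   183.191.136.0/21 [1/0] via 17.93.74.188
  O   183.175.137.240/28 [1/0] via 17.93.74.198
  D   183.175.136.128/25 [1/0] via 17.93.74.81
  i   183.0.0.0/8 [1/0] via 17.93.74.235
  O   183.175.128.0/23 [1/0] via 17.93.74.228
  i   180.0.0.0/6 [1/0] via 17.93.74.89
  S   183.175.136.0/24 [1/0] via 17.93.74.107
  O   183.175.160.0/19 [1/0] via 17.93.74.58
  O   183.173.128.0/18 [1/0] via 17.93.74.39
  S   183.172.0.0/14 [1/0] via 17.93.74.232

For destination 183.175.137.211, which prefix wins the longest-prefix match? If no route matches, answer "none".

183.174.0.0/15

Entries matching 183.175.137.211:
  180.0.0.0/6 (180.0.0.0 - 183.255.255.255)
  183.0.0.0/8 (183.0.0.0 - 183.255.255.255)
  183.172.0.0/14 (183.172.0.0 - 183.175.255.255)
  183.174.0.0/15 (183.174.0.0 - 183.175.255.255)
Most specific is 183.174.0.0/15.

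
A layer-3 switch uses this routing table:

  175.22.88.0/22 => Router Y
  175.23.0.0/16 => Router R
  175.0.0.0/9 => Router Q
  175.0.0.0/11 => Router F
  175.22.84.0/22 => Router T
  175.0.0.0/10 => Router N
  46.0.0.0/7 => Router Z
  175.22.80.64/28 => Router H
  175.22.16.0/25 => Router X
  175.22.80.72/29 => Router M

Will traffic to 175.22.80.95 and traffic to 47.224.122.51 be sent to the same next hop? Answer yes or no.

no

175.22.80.95: longest match 175.0.0.0/11 -> Router F
47.224.122.51: longest match 46.0.0.0/7 -> Router Z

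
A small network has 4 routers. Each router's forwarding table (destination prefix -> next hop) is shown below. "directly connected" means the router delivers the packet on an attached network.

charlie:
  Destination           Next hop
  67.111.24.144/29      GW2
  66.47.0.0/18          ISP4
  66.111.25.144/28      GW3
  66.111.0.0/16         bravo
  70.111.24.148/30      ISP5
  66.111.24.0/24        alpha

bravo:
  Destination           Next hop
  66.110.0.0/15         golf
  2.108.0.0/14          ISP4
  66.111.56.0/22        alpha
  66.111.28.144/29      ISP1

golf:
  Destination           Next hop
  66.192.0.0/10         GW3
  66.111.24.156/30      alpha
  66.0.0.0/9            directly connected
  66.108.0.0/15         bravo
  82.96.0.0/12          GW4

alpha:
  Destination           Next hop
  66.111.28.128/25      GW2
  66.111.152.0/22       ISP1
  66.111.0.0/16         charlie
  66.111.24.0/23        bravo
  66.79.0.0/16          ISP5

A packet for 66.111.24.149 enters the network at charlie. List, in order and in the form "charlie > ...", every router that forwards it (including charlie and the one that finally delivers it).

charlie > alpha > bravo > golf

At charlie: longest match for 66.111.24.149 is 66.111.24.0/24 -> alpha
At alpha: longest match for 66.111.24.149 is 66.111.24.0/23 -> bravo
At bravo: longest match for 66.111.24.149 is 66.110.0.0/15 -> golf
At golf: longest match for 66.111.24.149 is 66.0.0.0/9 -> directly connected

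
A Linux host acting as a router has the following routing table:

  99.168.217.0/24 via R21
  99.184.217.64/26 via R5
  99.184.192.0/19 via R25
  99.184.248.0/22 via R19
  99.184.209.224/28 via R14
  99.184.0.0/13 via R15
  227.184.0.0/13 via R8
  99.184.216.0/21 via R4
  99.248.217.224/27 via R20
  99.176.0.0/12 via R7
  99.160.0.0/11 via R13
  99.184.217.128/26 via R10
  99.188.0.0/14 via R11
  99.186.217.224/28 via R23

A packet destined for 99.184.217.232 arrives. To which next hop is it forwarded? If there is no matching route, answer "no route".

R4

Routes whose prefix contains 99.184.217.232:
  99.160.0.0/11 (99.160.0.0 - 99.191.255.255) -> R13
  99.176.0.0/12 (99.176.0.0 - 99.191.255.255) -> R7
  99.184.0.0/13 (99.184.0.0 - 99.191.255.255) -> R15
  99.184.192.0/19 (99.184.192.0 - 99.184.223.255) -> R25
  99.184.216.0/21 (99.184.216.0 - 99.184.223.255) -> R4
More-specific entries that do NOT match:
  99.184.209.224/28 (99.184.209.224 - 99.184.209.239) does not contain 99.184.217.232
  99.186.217.224/28 (99.186.217.224 - 99.186.217.239) does not contain 99.184.217.232
  99.248.217.224/27 (99.248.217.224 - 99.248.217.255) does not contain 99.184.217.232
  99.184.217.64/26 (99.184.217.64 - 99.184.217.127) does not contain 99.184.217.232
  99.184.217.128/26 (99.184.217.128 - 99.184.217.191) does not contain 99.184.217.232
  99.168.217.0/24 (99.168.217.0 - 99.168.217.255) does not contain 99.184.217.232
  99.184.248.0/22 (99.184.248.0 - 99.184.251.255) does not contain 99.184.217.232
Longest matching prefix is /21 -> next hop R4.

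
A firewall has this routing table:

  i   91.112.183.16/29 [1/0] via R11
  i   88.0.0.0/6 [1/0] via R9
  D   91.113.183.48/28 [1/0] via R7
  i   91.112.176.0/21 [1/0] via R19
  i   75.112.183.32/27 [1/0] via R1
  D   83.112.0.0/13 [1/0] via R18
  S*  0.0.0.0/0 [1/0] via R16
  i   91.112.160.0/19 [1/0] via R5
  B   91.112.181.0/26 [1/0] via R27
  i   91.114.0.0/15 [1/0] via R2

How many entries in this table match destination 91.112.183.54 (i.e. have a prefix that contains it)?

Prefixes containing 91.112.183.54:
  0.0.0.0/0 (default, matches everything)
  88.0.0.0/6 (88.0.0.0 - 91.255.255.255)
  91.112.160.0/19 (91.112.160.0 - 91.112.191.255)
  91.112.176.0/21 (91.112.176.0 - 91.112.183.255)
Total matching entries: 4.

4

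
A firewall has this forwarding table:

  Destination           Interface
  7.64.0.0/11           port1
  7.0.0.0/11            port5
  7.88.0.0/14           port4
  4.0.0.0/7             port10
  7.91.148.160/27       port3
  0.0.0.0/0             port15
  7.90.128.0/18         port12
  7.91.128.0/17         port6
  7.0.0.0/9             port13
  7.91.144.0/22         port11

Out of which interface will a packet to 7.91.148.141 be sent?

port6

Routes whose prefix contains 7.91.148.141:
  0.0.0.0/0 (default, matches everything) -> port15
  7.0.0.0/9 (7.0.0.0 - 7.127.255.255) -> port13
  7.64.0.0/11 (7.64.0.0 - 7.95.255.255) -> port1
  7.88.0.0/14 (7.88.0.0 - 7.91.255.255) -> port4
  7.91.128.0/17 (7.91.128.0 - 7.91.255.255) -> port6
More-specific entries that do NOT match:
  7.91.148.160/27 (7.91.148.160 - 7.91.148.191) does not contain 7.91.148.141
  7.91.144.0/22 (7.91.144.0 - 7.91.147.255) does not contain 7.91.148.141
  7.90.128.0/18 (7.90.128.0 - 7.90.191.255) does not contain 7.91.148.141
Longest matching prefix is /17 -> interface port6.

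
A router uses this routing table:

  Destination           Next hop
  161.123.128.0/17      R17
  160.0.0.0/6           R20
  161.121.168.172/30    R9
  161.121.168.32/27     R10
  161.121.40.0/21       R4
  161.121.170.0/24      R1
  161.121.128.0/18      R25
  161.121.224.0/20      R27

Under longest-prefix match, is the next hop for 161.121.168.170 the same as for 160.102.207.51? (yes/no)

161.121.168.170: longest match 161.121.128.0/18 -> R25
160.102.207.51: longest match 160.0.0.0/6 -> R20

no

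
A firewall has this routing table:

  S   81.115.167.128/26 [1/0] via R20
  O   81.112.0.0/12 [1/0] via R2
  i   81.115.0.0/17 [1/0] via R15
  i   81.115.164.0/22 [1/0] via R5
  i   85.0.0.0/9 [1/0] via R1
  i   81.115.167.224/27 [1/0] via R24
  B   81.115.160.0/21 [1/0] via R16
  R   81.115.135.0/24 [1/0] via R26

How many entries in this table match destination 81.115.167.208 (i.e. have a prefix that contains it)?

Prefixes containing 81.115.167.208:
  81.112.0.0/12 (81.112.0.0 - 81.127.255.255)
  81.115.160.0/21 (81.115.160.0 - 81.115.167.255)
  81.115.164.0/22 (81.115.164.0 - 81.115.167.255)
Total matching entries: 3.

3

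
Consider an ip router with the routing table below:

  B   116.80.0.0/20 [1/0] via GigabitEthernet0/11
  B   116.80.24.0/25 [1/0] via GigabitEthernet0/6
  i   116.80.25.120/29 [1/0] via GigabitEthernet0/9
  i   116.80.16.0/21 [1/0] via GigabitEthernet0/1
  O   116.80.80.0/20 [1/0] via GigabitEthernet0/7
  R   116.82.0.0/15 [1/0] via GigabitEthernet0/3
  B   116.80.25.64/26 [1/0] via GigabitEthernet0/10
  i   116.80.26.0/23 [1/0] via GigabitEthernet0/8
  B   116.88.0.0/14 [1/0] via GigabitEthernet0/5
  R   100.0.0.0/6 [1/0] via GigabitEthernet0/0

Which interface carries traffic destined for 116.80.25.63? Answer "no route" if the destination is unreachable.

no route

No entry's prefix contains 116.80.25.63; there is no default route.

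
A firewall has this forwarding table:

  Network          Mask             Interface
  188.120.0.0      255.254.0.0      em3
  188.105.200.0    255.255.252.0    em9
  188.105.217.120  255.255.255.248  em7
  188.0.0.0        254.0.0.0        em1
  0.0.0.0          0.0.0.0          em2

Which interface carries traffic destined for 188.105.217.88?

Routes whose prefix contains 188.105.217.88:
  0.0.0.0/0 (default, matches everything) -> em2
  188.0.0.0/7 (188.0.0.0 - 189.255.255.255) -> em1
More-specific entries that do NOT match:
  188.105.217.120/29 (188.105.217.120 - 188.105.217.127) does not contain 188.105.217.88
  188.105.200.0/22 (188.105.200.0 - 188.105.203.255) does not contain 188.105.217.88
  188.120.0.0/15 (188.120.0.0 - 188.121.255.255) does not contain 188.105.217.88
Longest matching prefix is /7 -> interface em1.

em1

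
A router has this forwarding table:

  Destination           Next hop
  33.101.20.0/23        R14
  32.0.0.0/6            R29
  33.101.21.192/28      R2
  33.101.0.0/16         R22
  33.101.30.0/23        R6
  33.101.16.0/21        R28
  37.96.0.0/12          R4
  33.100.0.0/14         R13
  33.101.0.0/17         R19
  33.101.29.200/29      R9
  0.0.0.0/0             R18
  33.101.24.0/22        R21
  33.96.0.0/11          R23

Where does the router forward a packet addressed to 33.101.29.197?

R19

Routes whose prefix contains 33.101.29.197:
  0.0.0.0/0 (default, matches everything) -> R18
  32.0.0.0/6 (32.0.0.0 - 35.255.255.255) -> R29
  33.96.0.0/11 (33.96.0.0 - 33.127.255.255) -> R23
  33.100.0.0/14 (33.100.0.0 - 33.103.255.255) -> R13
  33.101.0.0/16 (33.101.0.0 - 33.101.255.255) -> R22
  33.101.0.0/17 (33.101.0.0 - 33.101.127.255) -> R19
More-specific entries that do NOT match:
  33.101.29.200/29 (33.101.29.200 - 33.101.29.207) does not contain 33.101.29.197
  33.101.21.192/28 (33.101.21.192 - 33.101.21.207) does not contain 33.101.29.197
  33.101.20.0/23 (33.101.20.0 - 33.101.21.255) does not contain 33.101.29.197
  33.101.30.0/23 (33.101.30.0 - 33.101.31.255) does not contain 33.101.29.197
  33.101.24.0/22 (33.101.24.0 - 33.101.27.255) does not contain 33.101.29.197
  33.101.16.0/21 (33.101.16.0 - 33.101.23.255) does not contain 33.101.29.197
Longest matching prefix is /17 -> next hop R19.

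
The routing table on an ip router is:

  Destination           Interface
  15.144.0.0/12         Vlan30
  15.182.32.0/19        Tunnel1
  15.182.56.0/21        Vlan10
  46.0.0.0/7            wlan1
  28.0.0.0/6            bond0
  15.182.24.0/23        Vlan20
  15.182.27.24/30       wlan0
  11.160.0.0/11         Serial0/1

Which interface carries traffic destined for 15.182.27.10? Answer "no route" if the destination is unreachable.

No entry's prefix contains 15.182.27.10; there is no default route.

no route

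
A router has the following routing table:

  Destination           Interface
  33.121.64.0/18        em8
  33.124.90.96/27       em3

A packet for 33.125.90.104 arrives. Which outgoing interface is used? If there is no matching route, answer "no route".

no route

No entry's prefix contains 33.125.90.104; there is no default route.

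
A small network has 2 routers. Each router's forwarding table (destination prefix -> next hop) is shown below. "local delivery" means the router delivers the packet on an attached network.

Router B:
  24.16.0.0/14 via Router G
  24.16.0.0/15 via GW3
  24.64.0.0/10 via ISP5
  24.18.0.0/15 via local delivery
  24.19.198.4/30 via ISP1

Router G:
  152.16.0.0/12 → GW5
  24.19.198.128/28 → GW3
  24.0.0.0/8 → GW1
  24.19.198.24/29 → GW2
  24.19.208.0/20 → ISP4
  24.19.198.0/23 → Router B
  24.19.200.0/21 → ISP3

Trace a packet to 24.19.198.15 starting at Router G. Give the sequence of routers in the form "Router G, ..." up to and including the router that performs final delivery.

At Router G: longest match for 24.19.198.15 is 24.19.198.0/23 -> Router B
At Router B: longest match for 24.19.198.15 is 24.18.0.0/15 -> local delivery

Router G, Router B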